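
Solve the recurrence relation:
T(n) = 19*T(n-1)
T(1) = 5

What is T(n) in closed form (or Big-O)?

Each step multiplies by 19. T(n) = T(1)*19^(n-1) = 5*19^(n-1).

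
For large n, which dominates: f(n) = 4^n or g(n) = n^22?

f(n) = 4^n grows faster: any exponential with base > 1 dominates every polynomial.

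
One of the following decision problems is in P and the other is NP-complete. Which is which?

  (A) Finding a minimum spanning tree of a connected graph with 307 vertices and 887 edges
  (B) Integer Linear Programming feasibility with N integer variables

(A) is P: Kruskal's / Prim's algorithms run in polynomial time.
(B) is NP-complete: ILP feasibility is NP-complete (LP relaxation is in P).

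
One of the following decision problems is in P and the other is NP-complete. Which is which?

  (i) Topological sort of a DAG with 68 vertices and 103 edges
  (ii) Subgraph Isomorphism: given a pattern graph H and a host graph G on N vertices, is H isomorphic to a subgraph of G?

(i) is P: DFS-based topological sort runs in O(V+E).
(ii) is NP-complete: generalizes Clique and Hamiltonian Path (pattern size is part of the input).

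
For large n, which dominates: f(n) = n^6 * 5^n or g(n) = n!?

g(n) = n! grows faster: by Stirling n! ~ (n/e)^n sqrt(2*pi*n); (n/e)^n eventually dominates n^6 * 5^n.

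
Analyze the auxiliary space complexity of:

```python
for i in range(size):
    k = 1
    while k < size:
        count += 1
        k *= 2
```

Space complexity: O(1).
Only a constant amount of auxiliary storage is used; nothing grows with n.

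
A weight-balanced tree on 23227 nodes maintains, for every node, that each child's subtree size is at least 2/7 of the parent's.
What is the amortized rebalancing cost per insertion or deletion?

With balance ratio 2/7, tree height is O(log_{7/2}(23227)) = O(log n). A rebalance at a node of size s costs O(s) but requires Omega(s) updates in that subtree to retrigger. Summed over the O(log n) ancestors of the touched leaf, amortized rebalancing is O(log n).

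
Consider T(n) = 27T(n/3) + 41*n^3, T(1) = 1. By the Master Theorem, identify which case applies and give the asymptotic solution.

a=27, b=3, f(n)=41*n^3.
log_3(27) = 3, so n^(log_b(a)) = n^3.
f(n) = Theta(n^3), so Case 2 applies.
T(n) = Theta(n^3 log n).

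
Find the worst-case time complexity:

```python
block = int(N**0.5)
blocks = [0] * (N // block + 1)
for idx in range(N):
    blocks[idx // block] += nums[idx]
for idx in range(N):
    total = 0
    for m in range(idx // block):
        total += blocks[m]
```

Time complexity: O(n * sqrt(n)).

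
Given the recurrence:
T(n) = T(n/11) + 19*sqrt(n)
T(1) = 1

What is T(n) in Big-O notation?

Each level contributes sqrt(n/11^k). Geometric series with ratio 1/sqrt(11) < 1 sums to O(sqrt(n)).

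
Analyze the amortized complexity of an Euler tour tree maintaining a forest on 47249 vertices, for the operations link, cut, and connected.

An Euler tour tree stores each tree's Euler tour as a balanced BST keyed by tour position. On 47249 vertices: link concatenates two tours via O(1) splits/joins of size <= 2*47249 (O(log n)); cut splits the tour at the two occurrences of the edge (O(log n)); connected compares BST roots (O(log n) to find the root). All O(log n) amortized.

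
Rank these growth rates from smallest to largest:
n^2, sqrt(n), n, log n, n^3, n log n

Ordered by growth rate: log n < sqrt(n) < n < n log n < n^2 < n^3.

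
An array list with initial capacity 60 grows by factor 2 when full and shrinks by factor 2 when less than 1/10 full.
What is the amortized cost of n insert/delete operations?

Using potential function Phi = |2*size - capacity|. Resizing costs are offset by potential release. Amortized O(1) per operation.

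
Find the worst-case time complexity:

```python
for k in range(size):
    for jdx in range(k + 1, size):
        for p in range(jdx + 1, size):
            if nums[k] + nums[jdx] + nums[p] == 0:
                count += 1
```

Time complexity: O(n^3).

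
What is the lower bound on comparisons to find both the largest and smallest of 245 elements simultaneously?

Pair elements first (floor(245/2) comparisons), then find max among winners and min among losers. Total: ceil(3*245/2) - 2 = 366 comparisons.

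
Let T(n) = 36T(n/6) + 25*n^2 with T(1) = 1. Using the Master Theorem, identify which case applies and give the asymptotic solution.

a=36, b=6, f(n)=25*n^2.
log_6(36) = 2, so n^(log_b(a)) = n^2.
f(n) = Theta(n^2), so Case 2 applies.
T(n) = Theta(n^2 log n).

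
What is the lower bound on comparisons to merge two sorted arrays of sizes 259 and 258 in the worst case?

Adversary: with |259 - 258| <= 1 the inputs can be fully interleaved so that every adjacent pair in the merged output comes from different arrays. Then each of the 516 adjacent pairs must be directly compared, or the algorithm cannot determine their relative order. Standard merge meets this bound.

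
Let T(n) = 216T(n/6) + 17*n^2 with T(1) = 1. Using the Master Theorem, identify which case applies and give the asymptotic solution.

a=216, b=6, f(n)=17*n^2.
log_6(216) = 3 > 2.
Since f(n) = O(n^2) is polynomially smaller than n^3, Case 1 applies.
T(n) = Theta(n^3).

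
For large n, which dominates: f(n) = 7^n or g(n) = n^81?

f(n) = 7^n grows faster: any exponential with base > 1 dominates every polynomial.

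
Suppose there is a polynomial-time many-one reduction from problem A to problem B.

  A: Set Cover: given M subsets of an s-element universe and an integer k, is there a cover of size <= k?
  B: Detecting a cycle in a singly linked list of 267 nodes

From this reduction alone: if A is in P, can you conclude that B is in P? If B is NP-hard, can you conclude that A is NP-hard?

A poly-time reduction A <=_p B transfers tractability DOWN (B easy => A easy) and hardness UP (A hard => B hard), not the reverse.
From A in P, the reduction alone does NOT give B in P: any problem in P trivially reduces to SAT, yet SAT is not known to be in P.
From B NP-hard, the reduction alone does NOT give A NP-hard: again, easy problems reduce to hard ones.
(Here in fact A is NP-complete and B is in P, so no such reduction is known -- its existence would imply P = NP; the analysis concerns only what the assumed reduction would or would not let you conclude.)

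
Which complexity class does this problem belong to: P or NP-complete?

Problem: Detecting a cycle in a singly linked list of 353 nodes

This problem is in P: Floyd's tortoise-and-hare runs in O(n) time, O(1) space.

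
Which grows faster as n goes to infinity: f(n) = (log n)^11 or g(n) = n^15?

g(n) = n^15 grows faster: any positive polynomial dominates any polylog.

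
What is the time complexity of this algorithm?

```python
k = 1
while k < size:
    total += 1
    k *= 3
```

Time complexity: O(log n).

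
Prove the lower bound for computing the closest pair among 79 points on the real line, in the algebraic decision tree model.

Reduction from element distinctness: given 79 reals, the closest-pair distance is 0 iff two are equal. Element distinctness has an Omega(n log n) lower bound in the algebraic decision tree model (Ben-Or). Therefore closest pair on a line also requires Omega(n log n). Sorting then a linear scan achieves this.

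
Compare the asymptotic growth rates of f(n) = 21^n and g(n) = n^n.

g(n) = n^n grows faster: n^n / 21^n = (n/21)^n -> infinity once n > 21.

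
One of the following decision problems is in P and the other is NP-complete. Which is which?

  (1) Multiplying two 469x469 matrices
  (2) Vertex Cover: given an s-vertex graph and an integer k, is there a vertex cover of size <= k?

(1) is P: the schoolbook algorithm runs in O(n^3).
(2) is NP-complete: one of Karp's 21 NP-complete problems (with k part of the input; for any fixed constant k it is in P).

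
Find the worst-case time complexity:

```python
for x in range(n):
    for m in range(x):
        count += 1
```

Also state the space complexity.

Time complexity: O(n^2).
Space complexity: O(1).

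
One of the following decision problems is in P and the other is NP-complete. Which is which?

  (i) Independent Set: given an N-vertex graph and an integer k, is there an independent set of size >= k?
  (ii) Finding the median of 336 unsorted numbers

(i) is NP-complete: complement of Clique (with k part of the input).
(ii) is P: linear-time selection (median-of-medians) runs in O(n).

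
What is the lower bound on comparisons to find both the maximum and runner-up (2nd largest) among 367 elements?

Lower bound: finding the max needs 367-1 comparisons. By an adversary weight-doubling argument, the maximum element must personally win at least ceil(log_2(367)) = 9 comparisons in any correct algorithm. The 2nd largest is among those 9 direct losers, and distinguishing it requires 9-1 more comparisons. Total >= 367-1 + 9-1 = 374. A balanced tournament achieves this bound exactly.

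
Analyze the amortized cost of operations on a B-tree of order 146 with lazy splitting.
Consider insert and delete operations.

In a B-tree of order 146, a node splits when it has 146 keys. With lazy splitting, we use potential Phi = number of full nodes + number of near-empty nodes. Each split costs O(1) but reduces potential. Between splits, at least 73 insertions must occur in that node. Amortized structural cost is O(1) per operation, plus O(log_146 n) traversal.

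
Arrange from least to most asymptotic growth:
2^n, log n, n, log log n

Ordered by growth rate: log log n < log n < n < 2^n.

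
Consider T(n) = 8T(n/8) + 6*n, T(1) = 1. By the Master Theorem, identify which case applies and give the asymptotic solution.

a=8, b=8, f(n)=6*n.
log_8(8) = 1, so n^(log_b(a)) = n.
f(n) = Theta(n), so Case 2 applies.
T(n) = Theta(n log n).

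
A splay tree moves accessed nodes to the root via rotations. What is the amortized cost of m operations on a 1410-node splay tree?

Using a potential function Phi = sum of log(size of subtree) for each node, each splay operation has amortized cost O(log n) where n = 1410. Bad individual operations (O(n)) are offset by decreased potential.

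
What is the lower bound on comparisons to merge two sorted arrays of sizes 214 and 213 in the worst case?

Adversary: with |214 - 213| <= 1 the inputs can be fully interleaved so that every adjacent pair in the merged output comes from different arrays. Then each of the 426 adjacent pairs must be directly compared, or the algorithm cannot determine their relative order. Standard merge meets this bound.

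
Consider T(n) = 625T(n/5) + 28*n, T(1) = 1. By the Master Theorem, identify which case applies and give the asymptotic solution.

a=625, b=5, f(n)=28*n.
log_5(625) = 4 > 1.
Since f(n) = O(n^1) is polynomially smaller than n^4, Case 1 applies.
T(n) = Theta(n^4).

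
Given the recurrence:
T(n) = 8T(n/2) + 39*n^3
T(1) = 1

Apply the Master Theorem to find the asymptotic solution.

a=8, b=2, f(n)=39*n^3. log_2(8) = 3. Case 2: T(n) = O(n^3 log n).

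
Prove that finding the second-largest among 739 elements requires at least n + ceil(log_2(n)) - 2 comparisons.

Lower bound (adversary): identifying the maximum requires 739-1 comparisons (each eliminates one candidate). Assign weight 1 to each element; on each comparison the adversary lets the heavier side win and gives it the loser's weight. The max ends with weight 739, but each comparison it wins at most doubles its weight, so the max must win >= ceil(log_2(739)) = 10 comparisons. The second-largest is one of those 10 direct losers to the max, and identifying which one is largest needs >= 10-1 further comparisons. Total >= 739-1 + 10-1 = 747.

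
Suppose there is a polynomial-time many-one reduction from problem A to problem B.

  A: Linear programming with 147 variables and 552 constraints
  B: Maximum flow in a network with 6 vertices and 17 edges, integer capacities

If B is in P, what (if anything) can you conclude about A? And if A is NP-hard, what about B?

A poly-time reduction A <=_p B means any A-instance can be transformed to a B-instance in poly time.
If B is in P: compose the reduction with B's poly-time algorithm to solve A in poly time, so A is in P.
If A is NP-hard: every NP problem reduces to A, which reduces to B; composing reductions, every NP problem reduces to B, so B is NP-hard.
(Here in fact A is P and B is P.)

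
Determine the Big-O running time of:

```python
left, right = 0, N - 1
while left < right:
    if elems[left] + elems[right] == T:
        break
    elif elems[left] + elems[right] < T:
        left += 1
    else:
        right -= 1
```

Time complexity: O(n).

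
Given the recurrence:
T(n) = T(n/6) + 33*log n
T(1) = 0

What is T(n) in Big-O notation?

Each of the log_6(n) levels adds O(log n). T(n) = O(log^2 n).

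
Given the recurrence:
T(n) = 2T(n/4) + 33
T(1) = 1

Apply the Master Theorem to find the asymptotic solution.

a=2, b=4, f(n)=33. log_4(2) = 0.5. Case 1 of Master Theorem: T(n) = O(n^0.5).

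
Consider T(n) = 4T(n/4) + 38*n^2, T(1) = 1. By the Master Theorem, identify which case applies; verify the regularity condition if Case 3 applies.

a=4, b=4, f(n)=38*n^2.
log_4(4) = 1 < 2.
f(n) = Omega(n^(1+epsilon)) for some epsilon > 0, so Case 3 is the candidate.
Regularity: a*f(n/b) = 4*38*(n/4)^2 = (4/16)*38*n^2 <= c*f(n) with c = 4/16 < 1. Satisfied.
Case 3: T(n) = Theta(n^2).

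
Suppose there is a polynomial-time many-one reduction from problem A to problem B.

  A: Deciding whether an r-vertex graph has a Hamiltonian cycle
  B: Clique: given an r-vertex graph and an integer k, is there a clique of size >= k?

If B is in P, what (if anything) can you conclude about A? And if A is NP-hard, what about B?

A poly-time reduction A <=_p B means any A-instance can be transformed to a B-instance in poly time.
If B is in P: compose the reduction with B's poly-time algorithm to solve A in poly time, so A is in P.
If A is NP-hard: every NP problem reduces to A, which reduces to B; composing reductions, every NP problem reduces to B, so B is NP-hard.
(Here in fact A is NP-complete and B is NP-complete.)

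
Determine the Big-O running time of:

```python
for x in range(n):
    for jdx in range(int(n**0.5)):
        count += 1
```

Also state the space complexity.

Time complexity: O(n * sqrt(n)).
Space complexity: O(1).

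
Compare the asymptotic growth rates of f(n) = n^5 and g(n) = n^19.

g(n) = n^19 grows faster: n^19/n^5 = n^14 -> infinity.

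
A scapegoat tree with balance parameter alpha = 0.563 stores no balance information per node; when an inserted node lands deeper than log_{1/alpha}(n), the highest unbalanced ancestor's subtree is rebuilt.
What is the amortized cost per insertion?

Search/insert path is O(log n). A rebuild of a subtree of size s costs O(s), but with alpha = 0.563 at least Omega(s) insertions must have occurred in that subtree since its last rebuild. Charging O(1) of the rebuild to each such insertion gives O(log n) amortized.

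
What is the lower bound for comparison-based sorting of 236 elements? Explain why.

A comparison-based sorting algorithm corresponds to a decision tree. With 236! possible permutations, the tree has 236! leaves. The height is at least log_2(236!) = Omega(n log n) by Stirling's approximation.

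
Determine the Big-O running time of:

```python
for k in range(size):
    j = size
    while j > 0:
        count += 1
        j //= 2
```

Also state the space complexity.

Time complexity: O(n log n).
Space complexity: O(1).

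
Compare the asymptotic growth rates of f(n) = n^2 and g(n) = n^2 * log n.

g(n) = n^2 * log n grows faster: extra log n factor -> infinity.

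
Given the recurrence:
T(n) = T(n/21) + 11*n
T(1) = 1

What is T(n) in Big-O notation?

Geometric series: 11*n*(1 + 1/21 + 1/21^2 + ...) = O(n). T(n) = O(n).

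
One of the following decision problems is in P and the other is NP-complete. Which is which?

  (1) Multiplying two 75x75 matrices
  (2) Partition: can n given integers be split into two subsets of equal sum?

(1) is P: the schoolbook algorithm runs in O(n^3).
(2) is NP-complete: Subset Sum reduces to it (one of Karp's 21 NP-complete problems).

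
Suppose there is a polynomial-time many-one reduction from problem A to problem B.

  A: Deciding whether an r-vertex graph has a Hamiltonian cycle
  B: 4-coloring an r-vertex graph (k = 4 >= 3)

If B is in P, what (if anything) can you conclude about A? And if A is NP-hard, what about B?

A poly-time reduction A <=_p B means any A-instance can be transformed to a B-instance in poly time.
If B is in P: compose the reduction with B's poly-time algorithm to solve A in poly time, so A is in P.
If A is NP-hard: every NP problem reduces to A, which reduces to B; composing reductions, every NP problem reduces to B, so B is NP-hard.
(Here in fact A is NP-complete and B is NP-complete.)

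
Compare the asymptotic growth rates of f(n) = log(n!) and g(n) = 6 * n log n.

f(n) = log(n!) and g(n) = 6 * n log n are Theta of each other: Stirling: log(n!) = n log n - n + O(log n) = Theta(n log n); the constant 6 doesn't change the Theta class.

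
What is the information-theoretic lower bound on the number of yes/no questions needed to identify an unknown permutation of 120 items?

There are 120! = 6689502913449127057588118054090372586752746333138029810295671352301633557244962989366874165271984981308157637893214090552534408589408121859898481114389650005964960521256960000000000000000000000000000 permutations. Each yes/no question gives at most 1 bit, so at least ceil(log_2(6689502913449127057588118054090372586752746333138029810295671352301633557244962989366874165271984981308157637893214090552534408589408121859898481114389650005964960521256960000000000000000000000000000)) = 661 questions are needed.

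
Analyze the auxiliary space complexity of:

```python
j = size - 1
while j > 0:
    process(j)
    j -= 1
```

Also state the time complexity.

Space complexity: O(1).
Only a constant amount of auxiliary storage is used; nothing grows with n.
Time complexity: O(n).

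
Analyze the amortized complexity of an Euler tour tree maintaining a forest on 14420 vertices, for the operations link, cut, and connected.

An Euler tour tree stores each tree's Euler tour as a balanced BST keyed by tour position. On 14420 vertices: link concatenates two tours via O(1) splits/joins of size <= 2*14420 (O(log n)); cut splits the tour at the two occurrences of the edge (O(log n)); connected compares BST roots (O(log n) to find the root). All O(log n) amortized.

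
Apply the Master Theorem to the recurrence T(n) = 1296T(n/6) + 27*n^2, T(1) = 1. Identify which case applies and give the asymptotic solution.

a=1296, b=6, f(n)=27*n^2.
log_6(1296) = 4 > 2.
Since f(n) = O(n^2) is polynomially smaller than n^4, Case 1 applies.
T(n) = Theta(n^4).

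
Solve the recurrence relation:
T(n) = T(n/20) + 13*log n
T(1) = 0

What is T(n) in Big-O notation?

Each of the log_20(n) levels adds O(log n). T(n) = O(log^2 n).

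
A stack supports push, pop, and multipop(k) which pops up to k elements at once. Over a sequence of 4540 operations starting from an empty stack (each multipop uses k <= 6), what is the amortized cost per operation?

Each element is pushed exactly once and popped at most once (whether by pop or as part of a multipop). So the total number of individual pops over the whole sequence is at most the number of pushes, which is at most 4540. Total work <= 2 * 4540, hence O(1) amortized per operation.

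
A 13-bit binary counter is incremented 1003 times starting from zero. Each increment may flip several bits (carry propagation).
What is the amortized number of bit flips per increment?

Bit i flips on every 2^i-th increment, so over 1003 increments bit i flips floor(1003/2^i) times. Summing over i: total flips < 2 * 1003. Amortized: < 2 = O(1) per increment.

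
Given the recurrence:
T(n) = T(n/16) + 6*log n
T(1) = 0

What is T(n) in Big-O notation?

Each of the log_16(n) levels adds O(log n). T(n) = O(log^2 n).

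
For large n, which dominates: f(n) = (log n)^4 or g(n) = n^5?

g(n) = n^5 grows faster: any positive polynomial dominates any polylog.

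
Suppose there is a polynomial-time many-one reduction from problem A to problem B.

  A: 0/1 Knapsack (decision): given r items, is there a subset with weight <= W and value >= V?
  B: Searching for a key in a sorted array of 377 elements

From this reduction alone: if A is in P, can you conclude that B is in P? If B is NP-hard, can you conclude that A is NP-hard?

A poly-time reduction A <=_p B transfers tractability DOWN (B easy => A easy) and hardness UP (A hard => B hard), not the reverse.
From A in P, the reduction alone does NOT give B in P: any problem in P trivially reduces to SAT, yet SAT is not known to be in P.
From B NP-hard, the reduction alone does NOT give A NP-hard: again, easy problems reduce to hard ones.
(Here in fact A is NP-complete and B is in P, so no such reduction is known -- its existence would imply P = NP; the analysis concerns only what the assumed reduction would or would not let you conclude.)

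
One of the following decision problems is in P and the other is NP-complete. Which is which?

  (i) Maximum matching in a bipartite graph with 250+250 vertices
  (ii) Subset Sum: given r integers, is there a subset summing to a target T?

(i) is P: Hopcroft-Karp runs in O(E sqrt(V)).
(ii) is NP-complete: one of Karp's 21 NP-complete problems.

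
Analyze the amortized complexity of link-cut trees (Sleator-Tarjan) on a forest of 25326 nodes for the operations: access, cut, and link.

Link-cut trees represent the forest using splay trees over preferred paths. With potential Phi = sum over nodes of log(size of virtual subtree), each access on 25326 nodes is O(log 25326) = O(log n) amortized by the splay-tree access lemma. Cut and link are O(1) plus one access.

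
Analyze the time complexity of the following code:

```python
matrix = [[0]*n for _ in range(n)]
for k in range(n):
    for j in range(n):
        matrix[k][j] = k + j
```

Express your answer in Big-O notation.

Time complexity: O(n^2).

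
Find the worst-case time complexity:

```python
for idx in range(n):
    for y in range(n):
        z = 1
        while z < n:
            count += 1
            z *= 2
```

Time complexity: O(n^2 log n).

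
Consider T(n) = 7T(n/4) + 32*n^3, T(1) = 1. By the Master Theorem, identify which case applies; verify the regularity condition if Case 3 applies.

a=7, b=4, f(n)=32*n^3.
log_4(7) = 1.404 < 3.
f(n) = Omega(n^(1.404+epsilon)) for some epsilon > 0, so Case 3 is the candidate.
Regularity: a*f(n/b) = 7*32*(n/4)^3 = (7/64)*32*n^3 <= c*f(n) with c = 7/64 < 1. Satisfied.
Case 3: T(n) = Theta(n^3).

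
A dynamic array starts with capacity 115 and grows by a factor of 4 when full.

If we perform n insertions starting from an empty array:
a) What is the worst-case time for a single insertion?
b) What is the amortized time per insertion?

(a) Worst-case single insertion: O(n) -- when the array is full at capacity c, the resize copies all c elements, and c can be Theta(n).
(b) Resizes happen at sizes 115, 460, 1840, ... Total copy cost for n insertions: 115 + 460 + ... = O(n) (geometric series with ratio 1/4). Amortized cost per insertion: O(n)/n = O(1).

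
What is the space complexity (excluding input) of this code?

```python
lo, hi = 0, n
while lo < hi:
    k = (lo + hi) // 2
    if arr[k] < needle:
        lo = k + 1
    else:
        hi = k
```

Space complexity: O(1).
Only a constant amount of auxiliary storage is used; nothing grows with n.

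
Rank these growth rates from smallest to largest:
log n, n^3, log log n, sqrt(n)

Ordered by growth rate: log log n < log n < sqrt(n) < n^3.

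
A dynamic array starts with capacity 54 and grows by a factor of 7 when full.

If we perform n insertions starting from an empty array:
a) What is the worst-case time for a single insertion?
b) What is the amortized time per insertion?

(a) Worst-case single insertion: O(n) -- when the array is full at capacity c, the resize copies all c elements, and c can be Theta(n).
(b) Resizes happen at sizes 54, 378, 2646, ... Total copy cost for n insertions: 54 + 378 + ... = O(n) (geometric series with ratio 1/7). Amortized cost per insertion: O(n)/n = O(1).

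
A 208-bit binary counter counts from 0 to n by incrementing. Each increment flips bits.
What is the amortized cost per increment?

Bit i flips every 2^i increments. Total flips over n increments: sum_{i=0}^{208} n/2^i < 2n. Amortized cost: 2n/n = O(1).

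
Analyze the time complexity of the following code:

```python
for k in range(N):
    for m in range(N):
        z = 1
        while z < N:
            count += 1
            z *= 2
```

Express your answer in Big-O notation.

Time complexity: O(n^2 log n).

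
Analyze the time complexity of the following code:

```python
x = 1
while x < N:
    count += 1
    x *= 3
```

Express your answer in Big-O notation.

Time complexity: O(log n).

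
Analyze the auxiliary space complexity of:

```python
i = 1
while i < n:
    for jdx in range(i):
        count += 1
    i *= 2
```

Space complexity: O(1).
Only a constant amount of auxiliary storage is used; nothing grows with n.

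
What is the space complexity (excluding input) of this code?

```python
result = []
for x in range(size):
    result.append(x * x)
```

Space complexity: O(n).
Auxiliary storage grows linearly with the input size n in the worst case.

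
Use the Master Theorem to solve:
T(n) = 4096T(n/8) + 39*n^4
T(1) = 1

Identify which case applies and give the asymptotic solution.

a=4096, b=8, f(n)=39*n^4.
log_8(4096) = 4, so n^(log_b(a)) = n^4.
f(n) = Theta(n^4), so Case 2 applies.
T(n) = Theta(n^4 log n).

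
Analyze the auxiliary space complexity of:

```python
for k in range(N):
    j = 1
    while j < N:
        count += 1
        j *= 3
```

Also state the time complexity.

Space complexity: O(1).
Only a constant amount of auxiliary storage is used; nothing grows with n.
Time complexity: O(n log n).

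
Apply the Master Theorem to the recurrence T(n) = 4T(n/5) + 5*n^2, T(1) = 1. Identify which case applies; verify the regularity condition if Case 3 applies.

a=4, b=5, f(n)=5*n^2.
log_5(4) = 0.8614 < 2.
f(n) = Omega(n^(0.8614+epsilon)) for some epsilon > 0, so Case 3 is the candidate.
Regularity: a*f(n/b) = 4*5*(n/5)^2 = (4/25)*5*n^2 <= c*f(n) with c = 4/25 < 1. Satisfied.
Case 3: T(n) = Theta(n^2).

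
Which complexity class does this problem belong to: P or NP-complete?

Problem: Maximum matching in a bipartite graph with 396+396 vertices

This problem is in P: Hopcroft-Karp runs in O(E sqrt(V)).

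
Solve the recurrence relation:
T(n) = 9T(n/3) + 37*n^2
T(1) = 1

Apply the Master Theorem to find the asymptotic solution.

a=9, b=3, f(n)=37*n^2. log_3(9) = 2. Case 2: T(n) = O(n^2 log n).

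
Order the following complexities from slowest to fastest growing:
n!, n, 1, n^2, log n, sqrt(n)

Ordered by growth rate: 1 < log n < sqrt(n) < n < n^2 < n!.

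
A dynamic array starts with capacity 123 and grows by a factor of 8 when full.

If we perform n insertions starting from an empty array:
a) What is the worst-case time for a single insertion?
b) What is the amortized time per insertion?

(a) Worst-case single insertion: O(n) -- when the array is full at capacity c, the resize copies all c elements, and c can be Theta(n).
(b) Resizes happen at sizes 123, 984, 7872, ... Total copy cost for n insertions: 123 + 984 + ... = O(n) (geometric series with ratio 1/8). Amortized cost per insertion: O(n)/n = O(1).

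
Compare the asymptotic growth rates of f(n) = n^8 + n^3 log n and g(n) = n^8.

f(n) = n^8 + n^3 log n and g(n) = n^8 are Theta of each other: the lower-order n^3 log n term is o(n^8); both are Theta(n^8).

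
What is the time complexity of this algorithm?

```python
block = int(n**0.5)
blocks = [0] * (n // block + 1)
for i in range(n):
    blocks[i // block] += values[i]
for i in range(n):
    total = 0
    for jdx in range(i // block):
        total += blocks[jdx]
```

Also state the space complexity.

Time complexity: O(n * sqrt(n)).
Space complexity: O(sqrt(n)).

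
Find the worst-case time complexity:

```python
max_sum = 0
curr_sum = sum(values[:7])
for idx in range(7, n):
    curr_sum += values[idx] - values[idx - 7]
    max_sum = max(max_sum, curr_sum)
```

Time complexity: O(n).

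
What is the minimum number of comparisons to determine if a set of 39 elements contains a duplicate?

Determining if 39 elements are all distinct requires Omega(n log n) comparisons in the comparison model. This follows from the element distinctness lower bound.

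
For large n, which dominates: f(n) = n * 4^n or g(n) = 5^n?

g(n) = 5^n grows faster: 5^n / (n 4^n) = (5/4)^n / n -> infinity since 5/4 > 1.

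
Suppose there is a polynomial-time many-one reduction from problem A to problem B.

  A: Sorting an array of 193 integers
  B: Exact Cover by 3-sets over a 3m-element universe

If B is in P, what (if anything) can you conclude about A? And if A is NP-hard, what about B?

A poly-time reduction A <=_p B means any A-instance can be transformed to a B-instance in poly time.
If B is in P: compose the reduction with B's poly-time algorithm to solve A in poly time, so A is in P.
If A is NP-hard: every NP problem reduces to A, which reduces to B; composing reductions, every NP problem reduces to B, so B is NP-hard.
(Here in fact A is P and B is NP-complete.)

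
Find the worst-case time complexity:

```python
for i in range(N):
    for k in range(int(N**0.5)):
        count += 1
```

Time complexity: O(n * sqrt(n)).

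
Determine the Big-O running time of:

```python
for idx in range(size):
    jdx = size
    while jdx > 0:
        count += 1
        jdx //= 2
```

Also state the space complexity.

Time complexity: O(n log n).
Space complexity: O(1).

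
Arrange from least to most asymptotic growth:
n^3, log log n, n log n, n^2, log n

Ordered by growth rate: log log n < log n < n log n < n^2 < n^3.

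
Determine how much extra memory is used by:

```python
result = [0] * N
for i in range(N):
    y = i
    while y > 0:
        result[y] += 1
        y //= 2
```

Space complexity: O(n).
Auxiliary storage grows linearly with the input size n in the worst case.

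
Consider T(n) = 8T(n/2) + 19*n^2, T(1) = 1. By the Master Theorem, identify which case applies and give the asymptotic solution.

a=8, b=2, f(n)=19*n^2.
log_2(8) = 3 > 2.
Since f(n) = O(n^2) is polynomially smaller than n^3, Case 1 applies.
T(n) = Theta(n^3).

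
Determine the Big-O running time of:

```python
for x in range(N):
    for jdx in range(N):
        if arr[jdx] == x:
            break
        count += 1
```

Time complexity: O(n^2).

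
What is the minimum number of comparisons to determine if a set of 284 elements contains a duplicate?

Determining if 284 elements are all distinct requires Omega(n log n) comparisons in the comparison model. This follows from the element distinctness lower bound.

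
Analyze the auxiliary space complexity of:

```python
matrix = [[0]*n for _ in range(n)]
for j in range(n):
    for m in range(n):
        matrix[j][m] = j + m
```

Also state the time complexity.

Space complexity: O(n^2).
A 2D structure of size n x n is allocated.
Time complexity: O(n^2).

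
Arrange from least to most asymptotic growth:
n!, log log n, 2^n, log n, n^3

Ordered by growth rate: log log n < log n < n^3 < 2^n < n!.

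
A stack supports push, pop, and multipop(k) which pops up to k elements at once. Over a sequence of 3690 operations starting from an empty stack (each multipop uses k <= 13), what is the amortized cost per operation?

Each element is pushed exactly once and popped at most once (whether by pop or as part of a multipop). So the total number of individual pops over the whole sequence is at most the number of pushes, which is at most 3690. Total work <= 2 * 3690, hence O(1) amortized per operation.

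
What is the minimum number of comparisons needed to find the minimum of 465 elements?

Finding the minimum requires 464 comparisons, identical reasoning to finding the maximum. Each comparison eliminates one candidate.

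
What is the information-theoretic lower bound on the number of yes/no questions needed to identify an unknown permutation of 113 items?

There are 113! = 22311927486598136465966070212187151182564399087952213171022161345724023063584214692821047352118139068425569179220877461124773845924561575264739138192463311667200000000000000000000000000 permutations. Each yes/no question gives at most 1 bit, so at least ceil(log_2(22311927486598136465966070212187151182564399087952213171022161345724023063584214692821047352118139068425569179220877461124773845924561575264739138192463311667200000000000000000000000000)) = 613 questions are needed.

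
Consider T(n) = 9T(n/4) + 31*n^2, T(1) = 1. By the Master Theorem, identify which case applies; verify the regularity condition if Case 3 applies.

a=9, b=4, f(n)=31*n^2.
log_4(9) = 1.585 < 2.
f(n) = Omega(n^(1.585+epsilon)) for some epsilon > 0, so Case 3 is the candidate.
Regularity: a*f(n/b) = 9*31*(n/4)^2 = (9/16)*31*n^2 <= c*f(n) with c = 9/16 < 1. Satisfied.
Case 3: T(n) = Theta(n^2).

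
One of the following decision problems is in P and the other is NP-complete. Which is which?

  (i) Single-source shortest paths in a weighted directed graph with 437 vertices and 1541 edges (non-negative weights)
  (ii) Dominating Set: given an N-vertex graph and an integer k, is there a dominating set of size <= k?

(i) is P: Dijkstra's algorithm runs in O((V+E) log V).
(ii) is NP-complete: reduces from Set Cover (with k part of the input).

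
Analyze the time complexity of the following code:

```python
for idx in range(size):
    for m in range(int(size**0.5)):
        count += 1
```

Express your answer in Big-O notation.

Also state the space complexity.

Time complexity: O(n * sqrt(n)).
Space complexity: O(1).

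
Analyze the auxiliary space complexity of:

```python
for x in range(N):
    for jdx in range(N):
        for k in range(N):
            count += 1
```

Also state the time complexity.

Space complexity: O(1).
Only a constant amount of auxiliary storage is used; nothing grows with n.
Time complexity: O(n^3).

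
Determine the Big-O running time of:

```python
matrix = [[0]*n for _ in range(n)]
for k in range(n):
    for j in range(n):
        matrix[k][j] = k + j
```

Time complexity: O(n^2).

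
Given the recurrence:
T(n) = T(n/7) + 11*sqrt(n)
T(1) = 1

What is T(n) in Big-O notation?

Each level contributes sqrt(n/7^k). Geometric series with ratio 1/sqrt(7) < 1 sums to O(sqrt(n)).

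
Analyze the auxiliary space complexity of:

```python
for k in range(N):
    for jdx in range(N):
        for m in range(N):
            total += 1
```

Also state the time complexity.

Space complexity: O(1).
Only a constant amount of auxiliary storage is used; nothing grows with n.
Time complexity: O(n^3).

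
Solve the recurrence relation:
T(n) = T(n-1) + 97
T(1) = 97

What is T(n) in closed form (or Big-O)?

Unrolling: T(n) = T(n-1) + 97 = T(n-2) + 2*97 = ... = T(1) + (n-1)*97 = 97 + (n-1)*97 = 97n.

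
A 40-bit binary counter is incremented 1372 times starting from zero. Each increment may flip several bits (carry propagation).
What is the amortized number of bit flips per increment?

Bit i flips on every 2^i-th increment, so over 1372 increments bit i flips floor(1372/2^i) times. Summing over i: total flips < 2 * 1372. Amortized: < 2 = O(1) per increment.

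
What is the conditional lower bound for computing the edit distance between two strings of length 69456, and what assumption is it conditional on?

Under SETH (the Strong Exponential Time Hypothesis), edit distance on length-69456 strings cannot be computed in O(n^(2-epsilon)) time for any epsilon > 0 (Backurs-Indyk). The reduction is from CNF-SAT via the orthogonal vectors problem.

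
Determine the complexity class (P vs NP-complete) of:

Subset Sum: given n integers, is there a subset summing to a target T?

This problem is NP-complete: one of Karp's 21 NP-complete problems.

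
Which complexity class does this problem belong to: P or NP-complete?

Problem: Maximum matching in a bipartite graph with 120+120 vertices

This problem is in P: Hopcroft-Karp runs in O(E sqrt(V)).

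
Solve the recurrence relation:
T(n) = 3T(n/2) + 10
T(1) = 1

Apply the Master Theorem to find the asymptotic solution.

a=3, b=2, f(n)=10. log_2(3) = 1.585. Case 1 of Master Theorem: T(n) = O(n^1.585).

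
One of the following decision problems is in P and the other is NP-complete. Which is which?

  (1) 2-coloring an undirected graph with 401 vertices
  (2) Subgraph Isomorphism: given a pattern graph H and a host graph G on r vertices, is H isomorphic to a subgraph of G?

(1) is P: 2-coloring is bipartiteness testing via BFS, O(V+E).
(2) is NP-complete: generalizes Clique and Hamiltonian Path (pattern size is part of the input).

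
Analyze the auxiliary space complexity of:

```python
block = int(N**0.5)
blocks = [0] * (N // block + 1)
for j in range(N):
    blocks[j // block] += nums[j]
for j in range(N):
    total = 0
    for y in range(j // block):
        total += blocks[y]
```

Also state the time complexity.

Space complexity: O(sqrt(n)).
Storage scales with sqrt(n).
Time complexity: O(n * sqrt(n)).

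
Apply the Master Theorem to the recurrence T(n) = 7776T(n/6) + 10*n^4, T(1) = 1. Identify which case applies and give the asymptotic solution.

a=7776, b=6, f(n)=10*n^4.
log_6(7776) = 5 > 4.
Since f(n) = O(n^4) is polynomially smaller than n^5, Case 1 applies.
T(n) = Theta(n^5).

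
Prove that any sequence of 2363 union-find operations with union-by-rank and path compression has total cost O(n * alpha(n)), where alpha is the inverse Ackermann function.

Using Tarjan's analysis with rank-based potential function. Union-by-rank keeps tree height O(log n). Path compression flattens paths during find. For n = 2363 operations, total cost is O(n * alpha(n)), effectively O(n) since alpha grows incredibly slowly.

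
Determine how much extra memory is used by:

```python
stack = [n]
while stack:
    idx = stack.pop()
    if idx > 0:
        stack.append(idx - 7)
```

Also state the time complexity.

Space complexity: O(1).
Only a constant amount of auxiliary storage is used; nothing grows with n.
Time complexity: O(n).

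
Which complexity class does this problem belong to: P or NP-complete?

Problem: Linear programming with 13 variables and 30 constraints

This problem is in P: the ellipsoid and interior-point methods run in polynomial time.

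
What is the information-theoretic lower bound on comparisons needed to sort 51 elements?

There are 51! = 1551118753287382280224243016469303211063259720016986112000000000000 possible orderings. Each comparison gives 1 bit. We need at least ceil(log_2(1551118753287382280224243016469303211063259720016986112000000000000)) = 220 comparisons.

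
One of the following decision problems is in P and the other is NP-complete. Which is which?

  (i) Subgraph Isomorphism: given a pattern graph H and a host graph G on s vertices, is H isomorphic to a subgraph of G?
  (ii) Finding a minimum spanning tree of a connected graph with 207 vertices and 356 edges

(i) is NP-complete: generalizes Clique and Hamiltonian Path (pattern size is part of the input).
(ii) is P: Kruskal's / Prim's algorithms run in polynomial time.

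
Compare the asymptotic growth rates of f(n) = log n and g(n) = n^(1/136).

g(n) = n^(1/136) grows faster: any positive power of n dominates log n.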